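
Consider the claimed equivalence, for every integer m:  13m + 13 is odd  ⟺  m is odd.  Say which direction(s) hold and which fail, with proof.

(⇒) This fails: m = 2 gives 13m + 13 = 39, which is odd, but 2 is even, not odd.

(⇐) This also fails: m = 7 is odd, but 13m + 13 = 104 is even, not odd.

(⇒) fails and (⇐) fails.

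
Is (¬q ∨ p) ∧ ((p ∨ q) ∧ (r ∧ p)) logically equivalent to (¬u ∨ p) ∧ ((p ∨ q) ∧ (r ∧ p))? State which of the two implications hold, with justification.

Forward direction. Assume the antecedent. If u is true, the antecedent forces (r = T, p = T, u = T, q = F) or (r = T, p = T, u = T, q = T), and (¬u ∨ p) ∧ ((p ∨ q) ∧ (r ∧ p)) holds there. If u is false, the antecedent forces (r = T, p = T, u = F, q = F) or (r = T, p = T, u = F, q = T), and (¬u ∨ p) ∧ ((p ∨ q) ∧ (r ∧ p)) holds there. Either way (¬u ∨ p) ∧ ((p ∨ q) ∧ (r ∧ p)) holds.

Converse. Assume the antecedent. If u is true, the antecedent forces (r = T, p = T, u = T, q = F) or (r = T, p = T, u = T, q = T), and (¬q ∨ p) ∧ ((p ∨ q) ∧ (r ∧ p)) holds there. If u is false, the antecedent forces (r = T, p = T, u = F, q = F) or (r = T, p = T, u = F, q = T), and (¬q ∨ p) ∧ ((p ∨ q) ∧ (r ∧ p)) holds there. Either way (¬q ∨ p) ∧ ((p ∨ q) ∧ (r ∧ p)) holds.

Both directions hold; the statement is true.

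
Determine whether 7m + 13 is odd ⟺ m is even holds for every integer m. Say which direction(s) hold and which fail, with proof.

Forward direction. Suppose 7m + 13 is odd. Since 7 is odd, 7m and m have the same parity, so 7m + 13 ≡ m + 13 (mod 2). As 13 is odd, 7m + 13 is odd exactly when m is even. Thus m is even.

Converse. Suppose m is even; write m = 2j. Then 7m + 13 = 7·(2j) + 13 = 2·7j + 13, which is odd.

Both directions hold; the statement is true.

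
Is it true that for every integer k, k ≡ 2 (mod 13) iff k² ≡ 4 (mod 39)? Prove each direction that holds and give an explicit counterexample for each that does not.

(⇒) This fails: take k = 15. Then 15 ≡ 2 (mod 13), but 15² = 225 ≡ 30 (mod 39), not 4.

(⇐) This fails: take k = 11. Then 11² = 121 ≡ 4 (mod 39), yet 11 ≡ 11 (mod 13), not 2.

(⇒) fails and (⇐) fails.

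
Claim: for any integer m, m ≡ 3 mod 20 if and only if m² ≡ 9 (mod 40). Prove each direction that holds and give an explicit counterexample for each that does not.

The forward direction holds; the converse fails.

(⟹) Suppose m ≡ 3 (mod 20). Working modulo 40, m ∈ {3, 23}; for each such r, r² ≡ 9 (mod 40).

(⟸) This fails: take m = 7. Then 7² = 49 ≡ 9 (mod 40), yet 7 ≡ 7 (mod 20), not 3.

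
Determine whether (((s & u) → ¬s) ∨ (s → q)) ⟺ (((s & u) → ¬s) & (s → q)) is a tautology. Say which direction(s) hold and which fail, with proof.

Only the converse holds.

(⟹) This fails. Under u = F, q = F, s = T, the left side is true but the right side is false.

(⟸) Assume the antecedent. If u is true, the antecedent forces (u = T, q = F, s = F) or (u = T, q = T, s = F), and ((s & u) → ¬s) ∨ (s → q) holds there. If u is false, ((s & u) → ¬s) ∨ (s → q) reduces to true regardless of the other variables. Either way ((s & u) → ¬s) ∨ (s → q) holds.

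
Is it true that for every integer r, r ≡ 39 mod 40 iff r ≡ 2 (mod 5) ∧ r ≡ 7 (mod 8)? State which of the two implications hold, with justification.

Both directions fail.

[⇒] This fails: r = 39 gives 39 ≡ 39 (mod 40) but 39 ≡ 4 (mod 5), so the conjunction on the right does not hold.

[⇐] This fails: r = 7 satisfies both congruences on the right (7 ≡ 2 mod 5 and 7 ≡ 7 mod 8) yet 7 ≡ 7 (mod 40), not 39.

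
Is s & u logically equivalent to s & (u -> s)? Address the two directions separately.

(→) Assume the antecedent. If u is true, the antecedent forces (u = T, s = T), and s & (u -> s) holds there. If u is false, the antecedent cannot hold. Either way s & (u -> s) holds.

(←) This fails. Under u = F, s = T, the left side is false but the right side is true.

Not equivalent: only (⇒) holds.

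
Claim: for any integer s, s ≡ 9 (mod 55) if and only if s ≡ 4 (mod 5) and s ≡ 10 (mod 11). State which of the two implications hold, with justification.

(⟹) This fails: s = 9 gives 9 ≡ 9 (mod 55) but 9 ≡ 9 (mod 11), so the conjunction on the right does not hold.

(⟸) This fails: s = 54 satisfies both congruences on the right (54 ≡ 4 mod 5 and 54 ≡ 10 mod 11) yet 54 ≡ 54 (mod 55), not 9.

(⇒) fails and (⇐) fails.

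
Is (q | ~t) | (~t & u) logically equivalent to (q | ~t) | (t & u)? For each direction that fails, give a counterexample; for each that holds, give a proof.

Forward direction. Assume the antecedent. If t is true, the antecedent forces (t = T, q = T, u = F) or (t = T, q = T, u = T), and (q | ~t) | (t & u) holds there. If t is false, (q | ~t) | (t & u) reduces to true regardless of the other variables. Either way (q | ~t) | (t & u) holds.

Converse. This fails. Under t = T, q = F, u = T, the left side is false but the right side is true.

Only the forward direction holds.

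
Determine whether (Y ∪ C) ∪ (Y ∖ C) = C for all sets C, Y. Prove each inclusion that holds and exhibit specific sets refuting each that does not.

(⊆) This inclusion fails. Take C = ∅, Y = {1}; then 1 ∈ (Y ∪ C) ∪ (Y ∖ C) but 1 ∉ C.

(⊇) Let x ∈ C. Then either x ∈ C and x ∉ Y; or x ∈ C ∩ Y. In each case x ∈ (Y ∪ C) ∪ (Y ∖ C), so C ⊆ (Y ∪ C) ∪ (Y ∖ C).

(⊆) fails; (⊇) holds.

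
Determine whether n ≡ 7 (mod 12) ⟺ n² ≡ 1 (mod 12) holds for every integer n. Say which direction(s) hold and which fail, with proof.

Only the forward direction holds.

(→) Suppose n ≡ 7 (mod 12). Write n = 12j + 7. Then (12j + 7)² = 144j² + 168j + 49 = 12(12j² + 14j + 4) + 1, so n² ≡ 1 (mod 12).

(←) This fails: take n = 1. Then 1² = 1 ≡ 1 (mod 12), yet 1 ≡ 1 (mod 12), not 7.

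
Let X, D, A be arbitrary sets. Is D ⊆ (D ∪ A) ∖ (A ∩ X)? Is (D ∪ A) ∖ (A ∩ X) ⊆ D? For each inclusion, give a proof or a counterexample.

Neither inclusion holds.

(⟹) This inclusion fails. Take X = {1}, D = {1}, A = {1}; then 1 ∈ D but 1 ∉ (D ∪ A) ∖ (A ∩ X).

(⟸) This inclusion fails. Take X = ∅, D = ∅, A = {1}; then 1 ∈ (D ∪ A) ∖ (A ∩ X) but 1 ∉ D.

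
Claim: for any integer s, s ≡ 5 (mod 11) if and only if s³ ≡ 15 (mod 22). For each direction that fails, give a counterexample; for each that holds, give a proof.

(⟹) This fails: take s = 16. Then 16 ≡ 5 (mod 11), but 16³ = 4096 ≡ 4 (mod 22), not 15.

(⟸) Conversely, the residues r modulo 22 with r³ ≡ 15 (mod 22) are exactly {5}, and each is ≡ 5 (mod 11).

Only the converse holds.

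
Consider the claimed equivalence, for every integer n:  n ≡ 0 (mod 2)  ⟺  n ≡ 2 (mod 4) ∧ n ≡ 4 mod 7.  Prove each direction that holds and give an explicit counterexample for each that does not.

The forward direction fails; the converse holds.

(⇐) If n ≡ 2 (mod 4) and n ≡ 4 (mod 7), then by the Chinese remainder theorem n ≡ 18 (mod 28). Since 18 ≡ 0 (mod 2) and 2 ∣ 28, we get n ≡ 0 (mod 2).

(⇒) This fails: n = 0 gives 0 ≡ 0 (mod 2) but 0 ≡ 0 (mod 4), so the conjunction on the right does not hold.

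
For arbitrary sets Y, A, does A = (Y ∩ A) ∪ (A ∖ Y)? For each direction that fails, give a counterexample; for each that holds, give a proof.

Both inclusions hold.

(⊆) Let x ∈ A. Then either x ∈ A and x ∉ Y; or x ∈ Y ∩ A. In each case x ∈ (Y ∩ A) ∪ (A ∖ Y), so A ⊆ (Y ∩ A) ∪ (A ∖ Y).

(⊇) Let x ∈ (Y ∩ A) ∪ (A ∖ Y). Then either x ∈ A and x ∉ Y; or x ∈ Y ∩ A. In each case x ∈ A, so (Y ∩ A) ∪ (A ∖ Y) ⊆ A.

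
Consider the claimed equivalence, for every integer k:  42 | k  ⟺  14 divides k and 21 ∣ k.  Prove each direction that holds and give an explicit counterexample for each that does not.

Forward direction. If 42 ∣ k, write k = 42q. Since 42 = 3·14, k = 14·(3q), so 14 ∣ k; and since 42 = 2·21, k = 21·(2q), so 21 ∣ k.

Converse. Suppose 14 ∣ k and 21 ∣ k. Any common multiple of 14 and 21 is a multiple of their lcm; here lcm(14, 21) = 14·21/gcd(14, 21) = 294/7 = 42, so 42 ∣ k.

The biconditional holds.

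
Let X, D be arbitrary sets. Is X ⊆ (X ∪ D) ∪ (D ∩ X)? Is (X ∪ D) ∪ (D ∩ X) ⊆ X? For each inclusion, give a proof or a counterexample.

(⟹) Let x ∈ X. Then either x ∈ X and x ∉ D; or x ∈ X ∩ D. In each case x ∈ (X ∪ D) ∪ (D ∩ X), so X ⊆ (X ∪ D) ∪ (D ∩ X).

(⟸) This inclusion fails. Take X = ∅, D = {1}; then 1 ∈ (X ∪ D) ∪ (D ∩ X) but 1 ∉ X.

(⊆) holds; (⊇) fails.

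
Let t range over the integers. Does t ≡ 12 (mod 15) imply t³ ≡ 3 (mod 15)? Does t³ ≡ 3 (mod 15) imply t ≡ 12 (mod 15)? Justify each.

[⇒] Suppose t ≡ 12 (mod 15). Write t = 15j + 12. Then (15j + 12)³ = 3375j³ + 8100j² + 6480j + 1728 = 15(225j³ + 540j² + 432j + 115) + 3, so t³ ≡ 3 (mod 15).

[⇐] Conversely, suppose t³ ≡ 3 (mod 15). The only residue r in {0, …, 14} with r³ ≡ 3 (mod 15) is r = 12, so t ≡ 12 (mod 15).

Equivalent; both directions hold.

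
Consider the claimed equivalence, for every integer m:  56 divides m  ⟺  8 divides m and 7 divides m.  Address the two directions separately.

Both directions hold.

(→) If 56 ∣ m, write m = 56q. Since 56 = 7·8, m = 8·(7q), so 8 ∣ m; and since 56 = 8·7, m = 7·(8q), so 7 ∣ m.

(←) Suppose 8 ∣ m and 7 ∣ m. Any common multiple of 8 and 7 is a multiple of their lcm; here gcd(8, 7) = 1, so lcm(8, 7) = 8·7 = 56, so 56 ∣ m.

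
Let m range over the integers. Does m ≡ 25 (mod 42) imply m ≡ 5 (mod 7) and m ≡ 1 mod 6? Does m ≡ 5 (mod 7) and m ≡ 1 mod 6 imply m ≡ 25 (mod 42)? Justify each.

Neither direction holds.

(→) This fails: m = 25 gives 25 ≡ 25 (mod 42) but 25 ≡ 4 (mod 7), so the conjunction on the right does not hold.

(←) This fails: m = 19 satisfies both congruences on the right (19 ≡ 5 mod 7 and 19 ≡ 1 mod 6) yet 19 ≡ 19 (mod 42), not 25.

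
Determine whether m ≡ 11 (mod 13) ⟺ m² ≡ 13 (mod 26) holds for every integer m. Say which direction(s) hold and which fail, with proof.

Forward direction. This fails: take m = 11. Then 11 ≡ 11 (mod 13), but 11² = 121 ≡ 17 (mod 26), not 13.

Converse. This fails: take m = 13. Then 13² = 169 ≡ 13 (mod 26), yet 13 ≡ 0 (mod 13), not 11.

(⇒) fails and (⇐) fails.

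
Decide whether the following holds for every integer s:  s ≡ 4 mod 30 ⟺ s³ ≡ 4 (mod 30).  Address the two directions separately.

Equivalent; both directions hold.

(⟹) Suppose s ≡ 4 mod 30. Write s = 30j + 4. Then (30j + 4)³ = 27000j³ + 10800j² + 1440j + 64 = 30(900j³ + 360j² + 48j + 2) + 4, so s³ ≡ 4 (mod 30).

(⟸) Conversely, suppose s³ ≡ 4 (mod 30). The only residue r in {0, …, 29} with r³ ≡ 4 (mod 30) is r = 4, so s ≡ 4 (mod 30).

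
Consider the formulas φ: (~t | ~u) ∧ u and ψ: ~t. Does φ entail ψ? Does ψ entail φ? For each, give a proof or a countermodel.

Not equivalent: only (⇒) holds.

(⟹) Assume the antecedent. If t is true, the antecedent cannot hold. If t is false, ~t reduces to true regardless of the other variables. Either way ~t holds.

(⟸) This fails. Under t = F, u = F, the left side is false but the right side is true.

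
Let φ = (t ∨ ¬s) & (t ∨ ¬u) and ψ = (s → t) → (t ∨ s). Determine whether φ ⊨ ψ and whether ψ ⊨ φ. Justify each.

Both directions fail.

(⇒) This fails. Under u = F, s = F, t = F, the left side is true but the right side is false.

(⇐) This fails. Under u = F, s = T, t = F, the left side is false but the right side is true.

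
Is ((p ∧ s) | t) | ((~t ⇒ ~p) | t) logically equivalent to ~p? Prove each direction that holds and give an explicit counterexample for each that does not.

(⇒) This fails. Under s = T, t = F, p = T, the left side is true but the right side is false.

(⇐) Assume the antecedent. If s is true, the consequent reduces to true regardless of the other variables. If s is false, the antecedent forces (s = F, t = F, p = F) or (s = F, t = T, p = F), and the consequent holds there. Either way the consequent holds.

The forward direction fails; the converse holds.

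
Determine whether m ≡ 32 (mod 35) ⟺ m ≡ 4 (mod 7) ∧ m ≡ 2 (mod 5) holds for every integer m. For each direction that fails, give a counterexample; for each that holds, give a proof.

Converse. If m ≡ 4 (mod 7) and m ≡ 2 (mod 5), then by the Chinese remainder theorem m ≡ 32 (mod 35). This is exactly m ≡ 32 (mod 35).

Forward direction. Suppose m ≡ 32 (mod 35); write m = 35j + 32. Since 7 ∣ 35, reducing mod 7 gives m ≡ 32 ≡ 4 (mod 7); since 5 ∣ 35, reducing mod 5 gives m ≡ 32 ≡ 2 (mod 5).

Both implications hold.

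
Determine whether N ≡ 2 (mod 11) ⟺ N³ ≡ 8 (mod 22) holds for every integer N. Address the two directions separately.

Only the reverse direction holds.

(⇒) This fails: take N = 13. Then 13 ≡ 2 (mod 11), but 13³ = 2197 ≡ 19 (mod 22), not 8.

(⇐) Conversely, the residues r modulo 22 with r³ ≡ 8 (mod 22) are exactly {2}, and each is ≡ 2 (mod 11).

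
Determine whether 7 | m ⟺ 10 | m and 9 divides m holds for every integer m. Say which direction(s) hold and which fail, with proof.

(⇒) fails and (⇐) fails.

(⇒) This fails: take m = 7. Certainly 7 ∣ 7, but 10 ∤ 7.

(⇐) This fails: take m = 90. Both 10 ∣ 90 and 9 ∣ 90, yet 90 is not a multiple of 7 (since 90 = 12·7 + 6), so 7 ∤ 90.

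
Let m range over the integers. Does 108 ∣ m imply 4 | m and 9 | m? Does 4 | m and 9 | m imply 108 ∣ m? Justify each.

The forward direction holds; the converse fails.

(⇒) If 108 ∣ m, write m = 108q. Since 108 = 27·4, m = 4·(27q), so 4 ∣ m; and since 108 = 12·9, m = 9·(12q), so 9 ∣ m.

(⇐) This fails: take m = 36. Both 4 ∣ 36 and 9 ∣ 36, yet 36 is not a multiple of 108 (since 36 = 0·108 + 36), so 108 ∤ 36.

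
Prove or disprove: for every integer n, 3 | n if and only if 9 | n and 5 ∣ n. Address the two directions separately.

Only the converse holds.

(⟹) This fails: take n = 3. Certainly 3 ∣ 3, but 9 ∤ 3.

(⟸) Suppose 9 ∣ n and 5 ∣ n. Any common multiple of 9 and 5 is a multiple of their lcm; here gcd(9, 5) = 1, so lcm(9, 5) = 9·5 = 45, so 45 ∣ n. Since 3 ∣ 45, it follows that 3 ∣ n.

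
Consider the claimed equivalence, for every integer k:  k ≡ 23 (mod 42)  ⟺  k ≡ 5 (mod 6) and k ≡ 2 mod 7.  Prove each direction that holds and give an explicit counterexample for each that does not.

[⇐] If k ≡ 5 (mod 6) and k ≡ 2 (mod 7), then by the Chinese remainder theorem k ≡ 23 (mod 42). This is exactly k ≡ 23 (mod 42).

[⇒] Suppose k ≡ 23 (mod 42); write k = 42j + 23. Since 6 ∣ 42, reducing mod 6 gives k ≡ 23 ≡ 5 (mod 6); since 7 ∣ 42, reducing mod 7 gives k ≡ 23 ≡ 2 (mod 7).

Both directions hold.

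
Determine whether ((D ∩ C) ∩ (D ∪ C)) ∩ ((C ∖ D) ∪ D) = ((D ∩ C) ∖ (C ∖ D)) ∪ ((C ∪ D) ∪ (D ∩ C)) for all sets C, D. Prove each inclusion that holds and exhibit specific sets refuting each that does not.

(⊆) holds; (⊇) fails.

(⊆) Let x ∈ ((D ∩ C) ∩ (D ∪ C)) ∩ ((C ∖ D) ∪ D). Then x ∈ C ∩ D, from which x ∈ ((D ∩ C) ∖ (C ∖ D)) ∪ ((C ∪ D) ∪ (D ∩ C)).

(⊇) This inclusion fails. Take C = {1}, D = ∅; then 1 ∈ ((D ∩ C) ∖ (C ∖ D)) ∪ ((C ∪ D) ∪ (D ∩ C)) but 1 ∉ ((D ∩ C) ∩ (D ∪ C)) ∩ ((C ∖ D) ∪ D).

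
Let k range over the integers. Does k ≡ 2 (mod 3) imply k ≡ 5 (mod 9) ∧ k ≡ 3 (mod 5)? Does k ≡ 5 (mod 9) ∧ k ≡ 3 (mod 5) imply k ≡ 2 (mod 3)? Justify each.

[⇒] This fails: k = 32 gives 32 ≡ 2 (mod 3) but 32 ≡ 2 (mod 5), so the conjunction on the right does not hold.

[⇐] Conversely, if k ≡ 5 (mod 9) and k ≡ 3 (mod 5), then by the Chinese remainder theorem k ≡ 23 (mod 45). Since 23 ≡ 2 (mod 3) and 3 ∣ 45, we get k ≡ 2 (mod 3).

(⇒) fails; (⇐) holds.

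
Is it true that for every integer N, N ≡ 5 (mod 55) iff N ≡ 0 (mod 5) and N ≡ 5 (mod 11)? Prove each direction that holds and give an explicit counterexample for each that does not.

Forward direction. Suppose N ≡ 5 (mod 55); write N = 55j + 5. Since 5 ∣ 55, reducing mod 5 gives N ≡ 5 ≡ 0 (mod 5); since 11 ∣ 55, reducing mod 11 gives N ≡ 5 (mod 11).

Converse. If N ≡ 0 (mod 5) and N ≡ 5 (mod 11), then by the Chinese remainder theorem N ≡ 5 (mod 55). This is exactly N ≡ 5 (mod 55).

The biconditional holds.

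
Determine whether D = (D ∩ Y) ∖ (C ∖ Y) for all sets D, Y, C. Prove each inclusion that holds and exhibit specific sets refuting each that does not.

Forward inclusion. This inclusion fails. Take D = {1}, Y = ∅, C = ∅; then 1 ∈ D but 1 ∉ (D ∩ Y) ∖ (C ∖ Y).

Reverse inclusion. Let x ∈ (D ∩ Y) ∖ (C ∖ Y). Then either x ∈ D ∩ Y and x ∉ C; or x ∈ D ∩ Y ∩ C. In each case x ∈ D, so (D ∩ Y) ∖ (C ∖ Y) ⊆ D.

The sets are not equal: only the reverse inclusion holds.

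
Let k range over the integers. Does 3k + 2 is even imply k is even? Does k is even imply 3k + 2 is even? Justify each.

[⇒] Suppose 3k + 2 is even. Since 3 is odd, 3k and k have the same parity, so 3k + 2 ≡ k + 2 (mod 2). As 2 is even, 3k + 2 is even exactly when k is even. Thus k is even.

[⇐] Conversely, suppose k is even; write k = 2j. Then 3k + 2 = 3·(2j) + 2 = 2·3j + 2, which is even.

Equivalent; both directions hold.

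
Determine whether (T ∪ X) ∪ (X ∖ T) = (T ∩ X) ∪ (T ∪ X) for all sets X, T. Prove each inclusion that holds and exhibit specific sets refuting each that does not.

Forward inclusion. Let x ∈ (T ∪ X) ∪ (X ∖ T). Then either x ∈ X and x ∉ T; or x ∈ T and x ∉ X; or x ∈ X ∩ T. In each case x ∈ (T ∩ X) ∪ (T ∪ X), so (T ∪ X) ∪ (X ∖ T) ⊆ (T ∩ X) ∪ (T ∪ X).

Reverse inclusion. Let x ∈ (T ∩ X) ∪ (T ∪ X). Then either x ∈ X and x ∉ T; or x ∈ T and x ∉ X; or x ∈ X ∩ T. In each case x ∈ (T ∪ X) ∪ (X ∖ T), so (T ∩ X) ∪ (T ∪ X) ⊆ (T ∪ X) ∪ (X ∖ T).

Both inclusions hold; the sets are equal.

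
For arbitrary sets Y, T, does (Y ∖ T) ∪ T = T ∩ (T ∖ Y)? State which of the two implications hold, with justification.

(⊆) fails; (⊇) holds.

Forward inclusion. This inclusion fails. Take Y = {1}, T = ∅; then 1 ∈ (Y ∖ T) ∪ T but 1 ∉ T ∩ (T ∖ Y).

Reverse inclusion. Let x ∈ T ∩ (T ∖ Y). Then x ∈ T and x ∉ Y, from which x ∈ (Y ∖ T) ∪ T.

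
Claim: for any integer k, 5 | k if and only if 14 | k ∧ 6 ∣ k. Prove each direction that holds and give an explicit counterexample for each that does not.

Neither implication holds.

(⇒) This fails: take k = 5. Certainly 5 ∣ 5, but 14 ∤ 5.

(⇐) This fails: take k = 42. Both 14 ∣ 42 and 6 ∣ 42, yet 42 is not a multiple of 5 (since 42 = 8·5 + 2), so 5 ∤ 42.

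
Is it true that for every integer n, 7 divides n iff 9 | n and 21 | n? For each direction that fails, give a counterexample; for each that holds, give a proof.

Only the reverse direction holds.

(⟸) Suppose 9 ∣ n and 21 ∣ n. Any common multiple of 9 and 21 is a multiple of their lcm; here lcm(9, 21) = 9·21/gcd(9, 21) = 189/3 = 63, so 63 ∣ n. Since 7 ∣ 63, it follows that 7 ∣ n.

(⟹) This fails: take n = 7. Certainly 7 ∣ 7, but 9 ∤ 7.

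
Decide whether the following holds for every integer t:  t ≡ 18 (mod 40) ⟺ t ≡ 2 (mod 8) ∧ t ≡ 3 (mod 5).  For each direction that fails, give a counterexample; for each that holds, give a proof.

[⇒] Suppose t ≡ 18 (mod 40); write t = 40j + 18. Since 8 ∣ 40, reducing mod 8 gives t ≡ 18 ≡ 2 (mod 8); since 5 ∣ 40, reducing mod 5 gives t ≡ 18 ≡ 3 (mod 5).

[⇐] Conversely, if t ≡ 2 (mod 8) and t ≡ 3 (mod 5), then by the Chinese remainder theorem t ≡ 18 (mod 40). This is exactly t ≡ 18 (mod 40).

Both directions hold; the statement is true.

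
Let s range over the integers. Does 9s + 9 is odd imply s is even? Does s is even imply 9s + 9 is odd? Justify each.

[⇒] Suppose 9s + 9 is odd. Since 9 is odd, 9s and s have the same parity, so 9s + 9 ≡ s + 9 (mod 2). As 9 is odd, 9s + 9 is odd exactly when s is even. Thus s is even.

[⇐] Conversely, suppose s is even; write s = 2j. Then 9s + 9 = 9·(2j) + 9 = 2·9j + 9, which is odd.

Both directions hold.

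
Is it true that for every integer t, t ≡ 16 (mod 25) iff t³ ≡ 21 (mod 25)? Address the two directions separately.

Both directions hold.

(→) Suppose t ≡ 16 (mod 25). Write t = 25j + 16. Then (25j + 16)³ = 15625j³ + 30000j² + 19200j + 4096 = 25(625j³ + 1200j² + 768j + 163) + 21, so t³ ≡ 21 (mod 25).

(←) Conversely, suppose t³ ≡ 21 (mod 25). The only residue r in {0, …, 24} with r³ ≡ 21 (mod 25) is r = 16, so t ≡ 16 (mod 25).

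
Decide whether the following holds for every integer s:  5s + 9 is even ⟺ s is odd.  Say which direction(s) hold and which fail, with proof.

Both directions hold; the statement is true.

[⇒] Suppose 5s + 9 is even. Since 5 is odd, 5s and s have the same parity, so 5s + 9 ≡ s + 9 (mod 2). As 9 is odd, 5s + 9 is even exactly when s is odd. Thus s is odd.

[⇐] Conversely, suppose s is odd; write s = 2j + 1. Then 5s + 9 = 5·(2j + 1) + 9 = 2·5j + 14, which is even.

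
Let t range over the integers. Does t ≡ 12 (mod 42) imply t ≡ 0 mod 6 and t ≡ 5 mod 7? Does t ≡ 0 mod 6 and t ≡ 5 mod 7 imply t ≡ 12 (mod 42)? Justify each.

Equivalent; both directions hold.

[⇐] If t ≡ 0 (mod 6) and t ≡ 5 (mod 7), then by the Chinese remainder theorem t ≡ 12 (mod 42). This is exactly t ≡ 12 (mod 42).

[⇒] Suppose t ≡ 12 (mod 42); write t = 42j + 12. Since 6 ∣ 42, reducing mod 6 gives t ≡ 12 ≡ 0 (mod 6); since 7 ∣ 42, reducing mod 7 gives t ≡ 12 ≡ 5 (mod 7).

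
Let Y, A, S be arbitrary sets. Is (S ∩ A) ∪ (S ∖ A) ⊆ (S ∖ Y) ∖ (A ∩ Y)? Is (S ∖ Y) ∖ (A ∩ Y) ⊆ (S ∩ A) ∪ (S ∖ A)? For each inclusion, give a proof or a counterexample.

(⊇) Let x ∈ (S ∖ Y) ∖ (A ∩ Y). Then either x ∈ S and x ∉ Y, A; or x ∈ A ∩ S and x ∉ Y. In each case x ∈ (S ∩ A) ∪ (S ∖ A), so (S ∖ Y) ∖ (A ∩ Y) ⊆ (S ∩ A) ∪ (S ∖ A).

(⊆) This inclusion fails. Take Y = {1}, A = ∅, S = {1}; then 1 ∈ (S ∩ A) ∪ (S ∖ A) but 1 ∉ (S ∖ Y) ∖ (A ∩ Y).

(⊆) fails; (⊇) holds.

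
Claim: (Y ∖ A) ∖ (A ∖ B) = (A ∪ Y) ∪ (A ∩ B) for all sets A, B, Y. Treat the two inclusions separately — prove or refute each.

(⊆) Let x ∈ (Y ∖ A) ∖ (A ∖ B). Then either x ∈ Y and x ∉ A, B; or x ∈ B ∩ Y and x ∉ A. In each case x ∈ (A ∪ Y) ∪ (A ∩ B), so (Y ∖ A) ∖ (A ∖ B) ⊆ (A ∪ Y) ∪ (A ∩ B).

(⊇) This inclusion fails. Take A = {1}, B = ∅, Y = ∅; then 1 ∈ (A ∪ Y) ∪ (A ∩ B) but 1 ∉ (Y ∖ A) ∖ (A ∖ B).

Only the forward inclusion holds.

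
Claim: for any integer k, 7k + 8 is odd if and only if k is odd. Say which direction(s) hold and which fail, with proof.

Both directions hold; the statement is true.

[⇐] Suppose k is odd; write k = 2j + 1. Then 7k + 8 = 7·(2j + 1) + 8 = 2·7j + 15, which is odd.

[⇒] Suppose 7k + 8 is odd. Since 7 is odd, 7k and k have the same parity, so 7k + 8 ≡ k + 8 (mod 2). As 8 is even, 7k + 8 is odd exactly when k is odd. Thus k is odd.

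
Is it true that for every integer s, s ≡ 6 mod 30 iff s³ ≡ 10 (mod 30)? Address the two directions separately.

Both directions fail.

[⇒] This fails: take s = 6. Then 6 ≡ 6 (mod 30), but 6³ = 216 ≡ 6 (mod 30), not 10.

[⇐] This fails: take s = 10. Then 10³ = 1000 ≡ 10 (mod 30), yet 10 ≡ 10 (mod 30), not 6.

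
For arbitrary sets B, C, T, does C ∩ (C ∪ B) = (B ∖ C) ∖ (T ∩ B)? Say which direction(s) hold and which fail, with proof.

(⊆) fails and (⊇) fails.

(⟹) This inclusion fails. Take B = ∅, C = {1}, T = ∅; then 1 ∈ C ∩ (C ∪ B) but 1 ∉ (B ∖ C) ∖ (T ∩ B).

(⟸) This inclusion fails. Take B = {1}, C = ∅, T = ∅; then 1 ∈ (B ∖ C) ∖ (T ∩ B) but 1 ∉ C ∩ (C ∪ B).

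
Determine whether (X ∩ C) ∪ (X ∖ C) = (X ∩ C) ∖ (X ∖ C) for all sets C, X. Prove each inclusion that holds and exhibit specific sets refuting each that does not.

(⟹) This inclusion fails. Take C = ∅, X = {1}; then 1 ∈ (X ∩ C) ∪ (X ∖ C) but 1 ∉ (X ∩ C) ∖ (X ∖ C).

(⟸) Let x ∈ (X ∩ C) ∖ (X ∖ C). Then x ∈ C ∩ X, from which x ∈ (X ∩ C) ∪ (X ∖ C).

Only the reverse inclusion holds.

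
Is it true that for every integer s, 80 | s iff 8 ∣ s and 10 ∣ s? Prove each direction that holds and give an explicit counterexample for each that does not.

Only the forward implication holds.

(⇒) If 80 ∣ s, write s = 80q. Since 80 = 10·8, s = 8·(10q), so 8 ∣ s; and since 80 = 8·10, s = 10·(8q), so 10 ∣ s.

(⇐) This fails: take s = 40. Both 8 ∣ 40 and 10 ∣ 40, yet 40 is not a multiple of 80 (since 40 = 0·80 + 40), so 80 ∤ 40.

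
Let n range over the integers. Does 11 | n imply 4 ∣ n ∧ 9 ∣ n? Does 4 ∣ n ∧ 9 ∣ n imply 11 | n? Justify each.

(→) This fails: take n = 11. Certainly 11 ∣ 11, but 4 ∤ 11.

(←) This fails: take n = 36. Both 4 ∣ 36 and 9 ∣ 36, yet 36 is not a multiple of 11 (since 36 = 3·11 + 3), so 11 ∤ 36.

(⇒) fails and (⇐) fails.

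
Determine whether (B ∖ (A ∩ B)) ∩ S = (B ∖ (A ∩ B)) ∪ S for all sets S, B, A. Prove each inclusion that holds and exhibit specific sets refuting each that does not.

(⊆) Let x ∈ (B ∖ (A ∩ B)) ∩ S. Then x ∈ S ∩ B and x ∉ A, from which x ∈ (B ∖ (A ∩ B)) ∪ S.

(⊇) This inclusion fails. Take S = {1}, B = ∅, A = ∅; then 1 ∈ (B ∖ (A ∩ B)) ∪ S but 1 ∉ (B ∖ (A ∩ B)) ∩ S.

(⊆) holds; (⊇) fails.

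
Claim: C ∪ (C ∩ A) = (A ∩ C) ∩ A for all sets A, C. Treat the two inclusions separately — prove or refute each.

(⊇) Let x ∈ (A ∩ C) ∩ A. Then x ∈ A ∩ C, from which x ∈ C ∪ (C ∩ A).

(⊆) This inclusion fails. Take A = ∅, C = {1}; then 1 ∈ C ∪ (C ∩ A) but 1 ∉ (A ∩ C) ∩ A.

Only the reverse inclusion holds.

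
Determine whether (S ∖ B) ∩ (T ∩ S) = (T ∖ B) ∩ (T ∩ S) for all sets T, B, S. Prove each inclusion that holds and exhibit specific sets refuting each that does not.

(⊆) Let x ∈ (S ∖ B) ∩ (T ∩ S). Then x ∈ T ∩ S and x ∉ B, from which x ∈ (T ∖ B) ∩ (T ∩ S).

(⊇) Let x ∈ (T ∖ B) ∩ (T ∩ S). Then x ∈ T ∩ S and x ∉ B, from which x ∈ (S ∖ B) ∩ (T ∩ S).

Both inclusions hold.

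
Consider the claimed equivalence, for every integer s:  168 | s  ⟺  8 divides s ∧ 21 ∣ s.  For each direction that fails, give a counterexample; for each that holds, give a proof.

(→) If 168 ∣ s, write s = 168q. Since 168 = 21·8, s = 8·(21q), so 8 ∣ s; and since 168 = 8·21, s = 21·(8q), so 21 ∣ s.

(←) Suppose 8 ∣ s and 21 ∣ s. Any common multiple of 8 and 21 is a multiple of their lcm; here gcd(8, 21) = 1, so lcm(8, 21) = 8·21 = 168, so 168 ∣ s.

Both directions hold; the statement is true.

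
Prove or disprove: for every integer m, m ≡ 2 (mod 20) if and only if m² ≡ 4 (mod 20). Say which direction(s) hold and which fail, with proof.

[⇒] Suppose m ≡ 2 (mod 20). Write m = 20j + 2. Then (20j + 2)² = 400j² + 80j + 4 = 20(20j² + 4j) + 4, so m² ≡ 4 (mod 20).

[⇐] This fails: take m = 8. Then 8² = 64 ≡ 4 (mod 20), yet 8 ≡ 8 (mod 20), not 2.

Only the forward direction holds.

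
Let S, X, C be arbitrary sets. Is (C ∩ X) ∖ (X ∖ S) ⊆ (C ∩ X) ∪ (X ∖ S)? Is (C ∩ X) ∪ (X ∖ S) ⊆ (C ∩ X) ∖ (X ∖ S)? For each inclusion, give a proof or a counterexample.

The sets are not equal: only the forward inclusion holds.

Forward inclusion. Let x ∈ (C ∩ X) ∖ (X ∖ S). Then x ∈ S ∩ X ∩ C, from which x ∈ (C ∩ X) ∪ (X ∖ S).

Reverse inclusion. This inclusion fails. Take S = ∅, X = {1}, C = ∅; then 1 ∈ (C ∩ X) ∪ (X ∖ S) but 1 ∉ (C ∩ X) ∖ (X ∖ S).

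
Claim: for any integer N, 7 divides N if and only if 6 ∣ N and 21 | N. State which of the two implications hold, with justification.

(→) This fails: take N = 7. Certainly 7 ∣ 7, but 6 ∤ 7.

(←) Suppose 6 ∣ N and 21 ∣ N. Any common multiple of 6 and 21 is a multiple of their lcm; here lcm(6, 21) = 6·21/gcd(6, 21) = 126/3 = 42, so 42 ∣ N. Since 7 ∣ 42, it follows that 7 ∣ N.

Not equivalent: only (⇐) holds.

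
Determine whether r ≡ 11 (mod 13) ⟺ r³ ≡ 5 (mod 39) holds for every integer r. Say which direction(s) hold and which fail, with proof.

Neither direction holds.

(→) This fails: take r = 24. Then 24 ≡ 11 (mod 13), but 24³ = 13824 ≡ 18 (mod 39), not 5.

(←) This fails: take r = 8. Then 8³ = 512 ≡ 5 (mod 39), yet 8 ≡ 8 (mod 13), not 11.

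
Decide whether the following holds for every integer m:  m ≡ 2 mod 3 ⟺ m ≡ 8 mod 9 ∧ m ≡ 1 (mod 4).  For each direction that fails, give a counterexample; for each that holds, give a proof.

Only the reverse direction holds.

Forward direction. This fails: m = 32 gives 32 ≡ 2 (mod 3) but 32 ≡ 5 (mod 9), so the conjunction on the right does not hold.

Converse. If m ≡ 8 (mod 9) and m ≡ 1 (mod 4), then by the Chinese remainder theorem m ≡ 17 (mod 36). Since 17 ≡ 2 (mod 3) and 3 ∣ 36, we get m ≡ 2 (mod 3).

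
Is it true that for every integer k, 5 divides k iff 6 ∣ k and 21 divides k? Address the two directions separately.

Both directions fail.

(→) This fails: take k = 5. Certainly 5 ∣ 5, but 6 ∤ 5.

(←) This fails: take k = 42. Both 6 ∣ 42 and 21 ∣ 42, yet 42 is not a multiple of 5 (since 42 = 8·5 + 2), so 5 ∤ 42.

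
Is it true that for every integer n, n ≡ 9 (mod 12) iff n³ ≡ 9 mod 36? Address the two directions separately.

Both implications hold.

(⇒) Suppose n ≡ 9 (mod 12). Working modulo 36, n ∈ {9, 21, 33}; for each such r, r³ ≡ 9 (mod 36).

(⇐) Conversely, the residues r modulo 36 with r³ ≡ 9 (mod 36) are exactly {9, 21, 33}, and each is ≡ 9 (mod 12).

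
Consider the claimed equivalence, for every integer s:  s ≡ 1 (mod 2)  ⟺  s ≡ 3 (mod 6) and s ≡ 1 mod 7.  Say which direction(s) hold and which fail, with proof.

Forward direction. This fails: s = 1 gives 1 ≡ 1 (mod 2) but 1 ≡ 1 (mod 6), so the conjunction on the right does not hold.

Converse. If s ≡ 3 (mod 6) and s ≡ 1 (mod 7), then by the Chinese remainder theorem s ≡ 15 (mod 42). Since 15 ≡ 1 (mod 2) and 2 ∣ 42, we get s ≡ 1 (mod 2).

Only the converse holds.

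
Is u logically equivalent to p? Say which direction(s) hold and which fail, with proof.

Both directions fail.

(⇒) This fails. Under p = F, u = T, the left side is true but the right side is false.

(⇐) This fails. Under p = T, u = F, the left side is false but the right side is true.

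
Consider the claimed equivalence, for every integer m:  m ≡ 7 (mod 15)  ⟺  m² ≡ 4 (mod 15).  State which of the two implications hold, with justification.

(⟹) Suppose m ≡ 7 (mod 15). Write m = 15j + 7. Then (15j + 7)² = 225j² + 210j + 49 = 15(15j² + 14j + 3) + 4, so m² ≡ 4 (mod 15).

(⟸) This fails: take m = 2. Then 2² = 4 ≡ 4 (mod 15), yet 2 ≡ 2 (mod 15), not 7.

Only the forward direction holds.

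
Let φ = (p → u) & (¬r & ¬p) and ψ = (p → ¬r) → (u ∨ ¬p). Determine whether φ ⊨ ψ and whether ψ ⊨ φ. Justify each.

(⟹) Assume the antecedent. If p is true, the antecedent cannot hold. If p is false, (p → ¬r) → (u ∨ ¬p) reduces to true regardless of the other variables. Either way (p → ¬r) → (u ∨ ¬p) holds.

(⟸) This fails. Under p = F, r = T, u = F, the left side is false but the right side is true.

Not equivalent: only (⇒) holds.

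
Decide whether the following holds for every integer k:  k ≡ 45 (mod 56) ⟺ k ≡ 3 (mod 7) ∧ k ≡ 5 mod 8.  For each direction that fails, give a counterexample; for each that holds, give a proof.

[⇒] Suppose k ≡ 45 (mod 56); write k = 56j + 45. Since 7 ∣ 56, reducing mod 7 gives k ≡ 45 ≡ 3 (mod 7); since 8 ∣ 56, reducing mod 8 gives k ≡ 45 ≡ 5 (mod 8).

[⇐] Conversely, if k ≡ 3 (mod 7) and k ≡ 5 (mod 8), then by the Chinese remainder theorem k ≡ 45 (mod 56). This is exactly k ≡ 45 (mod 56).

Both implications hold.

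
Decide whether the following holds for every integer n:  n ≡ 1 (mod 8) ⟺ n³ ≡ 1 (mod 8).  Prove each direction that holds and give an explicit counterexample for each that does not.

(⟸) Suppose n³ ≡ 1 (mod 8). The only residue r in {0, …, 7} with r³ ≡ 1 (mod 8) is r = 1, so n ≡ 1 (mod 8).

(⟹) Suppose n ≡ 1 (mod 8). Write n = 8j + 1. Then (8j + 1)³ = 512j³ + 192j² + 24j + 1 = 8(64j³ + 24j² + 3j) + 1, so n³ ≡ 1 (mod 8).

Both implications hold.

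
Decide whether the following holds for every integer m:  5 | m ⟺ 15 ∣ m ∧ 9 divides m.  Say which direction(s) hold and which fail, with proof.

(⇒) This fails: take m = 5. Certainly 5 ∣ 5, but 15 ∤ 5.

(⇐) Suppose 15 ∣ m and 9 ∣ m. Any common multiple of 15 and 9 is a multiple of their lcm; here lcm(15, 9) = 15·9/gcd(15, 9) = 135/3 = 45, so 45 ∣ m. Since 5 ∣ 45, it follows that 5 ∣ m.

The forward direction fails; the converse holds.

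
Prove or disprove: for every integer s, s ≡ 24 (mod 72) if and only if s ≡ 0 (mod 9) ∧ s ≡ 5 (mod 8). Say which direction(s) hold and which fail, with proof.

(⟹) This fails: s = 24 gives 24 ≡ 24 (mod 72) but 24 ≡ 6 (mod 9), so the conjunction on the right does not hold.

(⟸) This fails: s = 45 satisfies both congruences on the right (45 ≡ 0 mod 9 and 45 ≡ 5 mod 8) yet 45 ≡ 45 (mod 72), not 24.

Neither direction holds.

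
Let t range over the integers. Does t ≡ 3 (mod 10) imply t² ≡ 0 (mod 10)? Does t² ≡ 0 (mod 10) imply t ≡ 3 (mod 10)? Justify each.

Forward direction. This fails: take t = 3. Then 3 ≡ 3 (mod 10), but 3² = 9 ≡ 9 (mod 10), not 0.

Converse. This fails: take t = 0. Then 0² = 0 ≡ 0 (mod 10), yet 0 ≡ 0 (mod 10), not 3.

Neither direction holds.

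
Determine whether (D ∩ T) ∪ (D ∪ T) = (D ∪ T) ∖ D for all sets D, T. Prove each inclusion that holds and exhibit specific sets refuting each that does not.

(⟹) This inclusion fails. Take D = {1}, T = ∅; then 1 ∈ (D ∩ T) ∪ (D ∪ T) but 1 ∉ (D ∪ T) ∖ D.

(⟸) Let x ∈ (D ∪ T) ∖ D. Then x ∈ T and x ∉ D, from which x ∈ (D ∩ T) ∪ (D ∪ T).

(⊆) fails; (⊇) holds.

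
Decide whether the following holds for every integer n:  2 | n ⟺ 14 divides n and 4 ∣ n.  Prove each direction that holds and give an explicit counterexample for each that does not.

(⟹) This fails: take n = 2. Certainly 2 ∣ 2, but 14 ∤ 2.

(⟸) Suppose 14 ∣ n and 4 ∣ n. Any common multiple of 14 and 4 is a multiple of their lcm; here lcm(14, 4) = 14·4/gcd(14, 4) = 56/2 = 28, so 28 ∣ n. Since 2 ∣ 28, it follows that 2 ∣ n.

Only the converse holds.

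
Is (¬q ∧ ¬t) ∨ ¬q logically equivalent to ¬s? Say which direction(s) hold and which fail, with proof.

(⟹) This fails. Under t = F, q = F, s = T, the left side is true but the right side is false.

(⟸) This fails. Under t = F, q = T, s = F, the left side is false but the right side is true.

(⇒) fails and (⇐) fails.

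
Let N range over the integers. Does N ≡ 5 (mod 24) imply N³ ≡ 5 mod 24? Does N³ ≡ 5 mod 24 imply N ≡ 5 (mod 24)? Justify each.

(→) Suppose N ≡ 5 (mod 24). Write N = 24j + 5. Then (24j + 5)³ = 13824j³ + 8640j² + 1800j + 125 = 24(576j³ + 360j² + 75j + 5) + 5, so N³ ≡ 5 (mod 24).

(←) Conversely, suppose N³ ≡ 5 (mod 24). The only residue r in {0, …, 23} with r³ ≡ 5 (mod 24) is r = 5, so N ≡ 5 (mod 24).

Both implications hold.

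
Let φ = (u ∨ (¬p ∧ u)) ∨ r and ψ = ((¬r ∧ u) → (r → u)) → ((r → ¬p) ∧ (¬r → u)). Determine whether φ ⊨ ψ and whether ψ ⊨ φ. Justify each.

(⇐) Assume the antecedent. If u is true, (u ∨ (¬p ∧ u)) ∨ r reduces to true regardless of the other variables. If u is false, the antecedent forces (p = F, u = F, r = T), and (u ∨ (¬p ∧ u)) ∨ r holds there. Either way (u ∨ (¬p ∧ u)) ∨ r holds.

(⇒) This fails. Under p = T, u = F, r = T, the left side is true but the right side is false.

Not equivalent: only (⇐) holds.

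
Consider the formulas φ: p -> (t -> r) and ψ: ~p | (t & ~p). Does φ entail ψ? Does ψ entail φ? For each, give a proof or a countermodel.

Only the reverse direction holds.

(⟹) This fails. Under t = F, p = T, r = F, the left side is true but the right side is false.

(⟸) Assume the antecedent. If t is true, the antecedent forces (t = T, p = F, r = F) or (t = T, p = F, r = T), and p -> (t -> r) holds there. If t is false, p -> (t -> r) reduces to true regardless of the other variables. Either way p -> (t -> r) holds.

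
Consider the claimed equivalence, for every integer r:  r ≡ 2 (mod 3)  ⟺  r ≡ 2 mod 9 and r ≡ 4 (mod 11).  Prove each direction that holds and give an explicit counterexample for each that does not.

(→) This fails: r = 2 gives 2 ≡ 2 (mod 3) but 2 ≡ 2 (mod 11), so the conjunction on the right does not hold.

(←) Conversely, if r ≡ 2 (mod 9) and r ≡ 4 (mod 11), then by the Chinese remainder theorem r ≡ 92 (mod 99). Since 92 ≡ 2 (mod 3) and 3 ∣ 99, we get r ≡ 2 (mod 3).

(⇒) fails; (⇐) holds.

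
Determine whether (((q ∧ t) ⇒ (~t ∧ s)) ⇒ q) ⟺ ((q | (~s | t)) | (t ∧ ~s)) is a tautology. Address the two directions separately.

[⇒] Assume the antecedent. If q is true, (q | (~s | t)) | (t ∧ ~s) reduces to true regardless of the other variables. If q is false, the antecedent cannot hold. Either way (q | (~s | t)) | (t ∧ ~s) holds.

[⇐] This fails. Under q = F, s = F, t = F, the left side is false but the right side is true.

Only the forward implication holds.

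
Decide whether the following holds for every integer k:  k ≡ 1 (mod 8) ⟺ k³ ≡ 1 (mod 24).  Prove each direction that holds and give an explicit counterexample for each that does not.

Not equivalent: only (⇐) holds.

(⟹) This fails: take k = 9. Then 9 ≡ 1 (mod 8), but 9³ = 729 ≡ 9 (mod 24), not 1.

(⟸) Conversely, the residues r modulo 24 with r³ ≡ 1 (mod 24) are exactly {1}, and each is ≡ 1 (mod 8).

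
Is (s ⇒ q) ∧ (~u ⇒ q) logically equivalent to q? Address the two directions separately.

Only the reverse direction holds.

(⇒) This fails. Under q = F, s = F, u = T, the left side is true but the right side is false.

(⇐) Assume the antecedent. If q is true, (s ⇒ q) ∧ (~u ⇒ q) reduces to true regardless of the other variables. If q is false, the antecedent cannot hold. Either way (s ⇒ q) ∧ (~u ⇒ q) holds.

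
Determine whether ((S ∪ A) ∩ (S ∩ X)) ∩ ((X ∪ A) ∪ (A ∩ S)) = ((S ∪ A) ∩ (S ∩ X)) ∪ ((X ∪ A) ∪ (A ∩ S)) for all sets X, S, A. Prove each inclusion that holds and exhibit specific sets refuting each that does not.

(⟸) This inclusion fails. Take X = {1}, S = ∅, A = ∅; then 1 ∈ ((S ∪ A) ∩ (S ∩ X)) ∪ ((X ∪ A) ∪ (A ∩ S)) but 1 ∉ ((S ∪ A) ∩ (S ∩ X)) ∩ ((X ∪ A) ∪ (A ∩ S)).

(⟹) Let x ∈ ((S ∪ A) ∩ (S ∩ X)) ∩ ((X ∪ A) ∪ (A ∩ S)). Then either x ∈ X ∩ S and x ∉ A; or x ∈ X ∩ S ∩ A. In each case x ∈ ((S ∪ A) ∩ (S ∩ X)) ∪ ((X ∪ A) ∪ (A ∩ S)), so ((S ∪ A) ∩ (S ∩ X)) ∩ ((X ∪ A) ∪ (A ∩ S)) ⊆ ((S ∪ A) ∩ (S ∩ X)) ∪ ((X ∪ A) ∪ (A ∩ S)).

(⊆) holds; (⊇) fails.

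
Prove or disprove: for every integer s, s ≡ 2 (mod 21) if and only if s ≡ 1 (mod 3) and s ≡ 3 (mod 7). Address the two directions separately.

Both directions fail.

(⇒) This fails: s = 2 gives 2 ≡ 2 (mod 21) but 2 ≡ 2 (mod 3), so the conjunction on the right does not hold.

(⇐) This fails: s = 10 satisfies both congruences on the right (10 ≡ 1 mod 3 and 10 ≡ 3 mod 7) yet 10 ≡ 10 (mod 21), not 2.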